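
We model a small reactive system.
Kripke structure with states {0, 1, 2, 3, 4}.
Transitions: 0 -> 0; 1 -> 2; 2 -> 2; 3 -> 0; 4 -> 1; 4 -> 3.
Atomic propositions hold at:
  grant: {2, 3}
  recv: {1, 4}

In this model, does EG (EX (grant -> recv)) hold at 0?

Yes

Sat(grant -> recv) = {0, 1, 4}
Sat(EX (grant -> recv)) = {s : some successor in {0, 1, 4}} = {0, 3, 4}
EG (EX (grant -> recv)): greatest fixpoint, start Z0 = {0, 3, 4}, keep only states in Sat with some successor in Z. Already a fixed point.
Sat(EG (EX (grant -> recv))) = {0, 3, 4}
0 ∈ Sat(EG (EX (grant -> recv))) = {0, 3, 4}, so the formula holds at 0.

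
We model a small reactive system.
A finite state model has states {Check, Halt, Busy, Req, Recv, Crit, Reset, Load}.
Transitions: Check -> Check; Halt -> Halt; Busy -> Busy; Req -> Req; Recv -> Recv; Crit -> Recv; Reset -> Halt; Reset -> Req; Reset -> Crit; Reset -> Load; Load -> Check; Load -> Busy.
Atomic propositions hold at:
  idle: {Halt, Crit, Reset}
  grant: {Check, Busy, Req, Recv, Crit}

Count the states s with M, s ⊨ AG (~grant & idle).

Sat(~grant) = {Halt, Reset, Load}
Sat(~grant & idle) = {Halt, Reset}
AG (~grant & idle): greatest fixpoint, start Z0 = {Halt, Reset}, keep only states in Sat with every successor in Z. Z1 = {Halt}; fixed.
Sat(AG (~grant & idle)) = {Halt}
|Sat(AG (~grant & idle))| = |{Halt}| = 1.

1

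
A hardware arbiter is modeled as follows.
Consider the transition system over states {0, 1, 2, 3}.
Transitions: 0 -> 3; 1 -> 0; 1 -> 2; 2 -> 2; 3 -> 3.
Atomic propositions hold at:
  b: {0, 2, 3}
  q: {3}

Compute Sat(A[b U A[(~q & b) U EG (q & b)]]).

{0, 3}

Sat(~q) = {0, 1, 2}
Sat(~q & b) = {0, 2}
Sat(q & b) = {3}
EG (q & b): greatest fixpoint, start Z0 = {3}, keep only states in Sat with some successor in Z. Already a fixed point.
Sat(EG (q & b)) = {3}
A[(~q & b) U EG (q & b)]: least fixpoint, start Z0 = Sat(EG (q & b)) = {3}, add states in Sat(~q & b) with every successor in Z. Z1 = {0, 3}; fixed.
Sat(A[(~q & b) U EG (q & b)]) = {0, 3}
A[b U A[(~q & b) U EG (q & b)]]: least fixpoint, start Z0 = Sat(A[(~q & b) U EG (q & b)]) = {0, 3}, add states in Sat(b) with every successor in Z. Already a fixed point.
Sat(A[b U A[(~q & b) U EG (q & b)]]) = {0, 3}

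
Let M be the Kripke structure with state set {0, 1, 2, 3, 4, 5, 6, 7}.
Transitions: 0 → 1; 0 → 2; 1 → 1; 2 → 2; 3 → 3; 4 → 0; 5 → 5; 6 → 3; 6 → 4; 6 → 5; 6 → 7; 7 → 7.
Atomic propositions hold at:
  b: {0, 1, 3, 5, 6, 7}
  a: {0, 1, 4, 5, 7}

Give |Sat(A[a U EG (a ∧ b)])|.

5

Sat(a ∧ b) = {0, 1, 5, 7}
EG (a ∧ b): greatest fixpoint, start Z0 = {0, 1, 5, 7}, keep only states in Sat with some successor in Z. Already a fixed point.
Sat(EG (a ∧ b)) = {0, 1, 5, 7}
A[a U EG (a ∧ b)]: least fixpoint, start Z0 = Sat(EG (a ∧ b)) = {0, 1, 5, 7}, add states in Sat(a) with every successor in Z. Z1 = {0, 1, 4, 5, 7}; fixed.
Sat(A[a U EG (a ∧ b)]) = {0, 1, 4, 5, 7}
|Sat(A[a U EG (a ∧ b)])| = |{0, 1, 4, 5, 7}| = 5.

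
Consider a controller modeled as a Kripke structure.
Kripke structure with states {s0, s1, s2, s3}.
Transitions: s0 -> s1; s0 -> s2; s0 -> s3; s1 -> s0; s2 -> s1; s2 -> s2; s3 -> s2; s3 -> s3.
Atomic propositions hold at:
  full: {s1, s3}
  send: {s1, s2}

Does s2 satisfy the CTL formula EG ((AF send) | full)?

Yes

AF send: least fixpoint, start Z0 = {s1, s2}, add states with every successor in Z. Already a fixed point.
Sat(AF send) = {s1, s2}
Sat((AF send) | full) = {s1, s2, s3}
EG ((AF send) | full): greatest fixpoint, start Z0 = {s1, s2, s3}, keep only states in Sat with some successor in Z. Z1 = {s2, s3}; fixed.
Sat(EG ((AF send) | full)) = {s2, s3}
s2 ∈ Sat(EG ((AF send) | full)) = {s2, s3}, so the formula holds at s2.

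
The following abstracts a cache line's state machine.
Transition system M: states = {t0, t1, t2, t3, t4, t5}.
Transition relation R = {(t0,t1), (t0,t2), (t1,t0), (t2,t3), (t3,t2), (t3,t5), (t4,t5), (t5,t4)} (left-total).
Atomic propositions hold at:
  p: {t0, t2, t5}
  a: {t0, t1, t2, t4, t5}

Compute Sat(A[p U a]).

{t0, t1, t2, t4, t5}

A[p U a]: least fixpoint, start Z0 = Sat(a) = {t0, t1, t2, t4, t5}, add states in Sat(p) with every successor in Z. Already a fixed point.
Sat(A[p U a]) = {t0, t1, t2, t4, t5}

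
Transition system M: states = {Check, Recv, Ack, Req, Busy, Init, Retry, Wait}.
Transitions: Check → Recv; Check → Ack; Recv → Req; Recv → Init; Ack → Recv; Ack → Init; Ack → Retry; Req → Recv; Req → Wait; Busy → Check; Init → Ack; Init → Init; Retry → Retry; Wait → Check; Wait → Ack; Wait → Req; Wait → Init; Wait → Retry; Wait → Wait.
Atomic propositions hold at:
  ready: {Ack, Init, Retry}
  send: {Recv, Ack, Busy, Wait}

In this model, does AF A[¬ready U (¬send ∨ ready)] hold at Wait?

No

Sat(¬ready) = {Check, Recv, Req, Busy, Wait}
Sat(¬send) = {Check, Req, Init, Retry}
Sat(¬send ∨ ready) = {Check, Ack, Req, Init, Retry}
A[¬ready U (¬send ∨ ready)]: least fixpoint, start Z0 = Sat((¬send ∨ ready)) = {Check, Ack, Req, Init, Retry}, add states in Sat(¬ready) with every successor in Z. Z1 = {Check, Recv, Ack, Req, Busy, Init, Retry}; fixed.
Sat(A[¬ready U (¬send ∨ ready)]) = {Check, Recv, Ack, Req, Busy, Init, Retry}
AF A[¬ready U (¬send ∨ ready)]: least fixpoint, start Z0 = {Check, Recv, Ack, Req, Busy, Init, Retry}, add states with every successor in Z. Already a fixed point.
Sat(AF A[¬ready U (¬send ∨ ready)]) = {Check, Recv, Ack, Req, Busy, Init, Retry}
Wait ∉ Sat(AF A[¬ready U (¬send ∨ ready)]) = {Check, Recv, Ack, Req, Busy, Init, Retry}, so the formula does not hold at Wait.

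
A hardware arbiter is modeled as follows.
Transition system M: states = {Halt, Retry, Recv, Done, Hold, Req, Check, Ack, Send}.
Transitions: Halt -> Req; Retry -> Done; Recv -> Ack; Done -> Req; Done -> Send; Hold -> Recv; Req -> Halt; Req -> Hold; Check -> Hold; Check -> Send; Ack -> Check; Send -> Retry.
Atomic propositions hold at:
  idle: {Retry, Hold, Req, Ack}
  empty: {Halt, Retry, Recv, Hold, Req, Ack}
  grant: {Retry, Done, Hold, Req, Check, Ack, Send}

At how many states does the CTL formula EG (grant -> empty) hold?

2

Sat(grant -> empty) = {Halt, Retry, Recv, Hold, Req, Ack}
EG (grant -> empty): greatest fixpoint, start Z0 = {Halt, Retry, Recv, Hold, Req, Ack}, keep only states in Sat with some successor in Z. Z1 = {Halt, Recv, Hold, Req}; Z2 = {Halt, Hold, Req}; Z3 = {Halt, Req}; fixed.
Sat(EG (grant -> empty)) = {Halt, Req}
|Sat(EG (grant -> empty))| = |{Halt, Req}| = 2.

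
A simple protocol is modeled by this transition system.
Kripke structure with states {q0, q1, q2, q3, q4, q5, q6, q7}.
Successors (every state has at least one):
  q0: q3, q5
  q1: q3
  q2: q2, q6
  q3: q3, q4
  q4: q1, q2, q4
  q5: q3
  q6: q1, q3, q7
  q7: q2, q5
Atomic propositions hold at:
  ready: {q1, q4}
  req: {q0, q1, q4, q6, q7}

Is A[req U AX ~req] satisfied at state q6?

No

Sat(~req) = {q2, q3, q5}
Sat(AX ~req) = {s : every successor in {q2, q3, q5}} = {q0, q1, q5, q7}
A[req U AX ~req]: least fixpoint, start Z0 = Sat(AX ~req) = {q0, q1, q5, q7}, add states in Sat(req) with every successor in Z. Already a fixed point.
Sat(A[req U AX ~req]) = {q0, q1, q5, q7}
q6 ∉ Sat(A[req U AX ~req]) = {q0, q1, q5, q7}, so the formula does not hold at q6.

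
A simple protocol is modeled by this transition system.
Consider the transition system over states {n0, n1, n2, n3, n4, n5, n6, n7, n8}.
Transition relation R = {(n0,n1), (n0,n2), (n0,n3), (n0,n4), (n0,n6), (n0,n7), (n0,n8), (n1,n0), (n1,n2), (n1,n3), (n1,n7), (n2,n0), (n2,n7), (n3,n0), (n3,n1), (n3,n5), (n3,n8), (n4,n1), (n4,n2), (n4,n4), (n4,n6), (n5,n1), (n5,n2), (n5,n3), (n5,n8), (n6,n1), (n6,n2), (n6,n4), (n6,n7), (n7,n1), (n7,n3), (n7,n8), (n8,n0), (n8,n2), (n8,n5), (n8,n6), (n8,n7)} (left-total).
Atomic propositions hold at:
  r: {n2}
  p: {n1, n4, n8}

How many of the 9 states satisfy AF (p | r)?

4

Sat(p | r) = {n1, n2, n4, n8}
AF (p | r): least fixpoint, start Z0 = {n1, n2, n4, n8}, add states with every successor in Z. Already a fixed point.
Sat(AF (p | r)) = {n1, n2, n4, n8}
|Sat(AF (p | r))| = |{n1, n2, n4, n8}| = 4.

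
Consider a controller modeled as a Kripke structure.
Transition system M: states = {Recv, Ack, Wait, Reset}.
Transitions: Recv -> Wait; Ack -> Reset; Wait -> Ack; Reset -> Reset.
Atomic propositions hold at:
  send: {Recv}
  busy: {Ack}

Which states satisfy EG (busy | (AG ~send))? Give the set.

{Ack, Wait, Reset}

Sat(~send) = {Ack, Wait, Reset}
AG ~send: greatest fixpoint, start Z0 = {Ack, Wait, Reset}, keep only states in Sat with every successor in Z. Already a fixed point.
Sat(AG ~send) = {Ack, Wait, Reset}
Sat(busy | (AG ~send)) = {Ack, Wait, Reset}
EG (busy | (AG ~send)): greatest fixpoint, start Z0 = {Ack, Wait, Reset}, keep only states in Sat with some successor in Z. Already a fixed point.
Sat(EG (busy | (AG ~send))) = {Ack, Wait, Reset}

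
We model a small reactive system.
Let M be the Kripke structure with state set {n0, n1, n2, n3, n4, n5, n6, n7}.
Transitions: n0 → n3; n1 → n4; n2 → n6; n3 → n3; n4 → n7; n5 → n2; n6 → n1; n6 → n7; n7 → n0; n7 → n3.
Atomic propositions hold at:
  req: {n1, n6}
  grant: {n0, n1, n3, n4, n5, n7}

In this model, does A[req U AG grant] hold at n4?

AG grant: greatest fixpoint, start Z0 = {n0, n1, n3, n4, n5, n7}, keep only states in Sat with every successor in Z. Z1 = {n0, n1, n3, n4, n7}; fixed.
Sat(AG grant) = {n0, n1, n3, n4, n7}
A[req U AG grant]: least fixpoint, start Z0 = Sat(AG grant) = {n0, n1, n3, n4, n7}, add states in Sat(req) with every successor in Z. Z1 = {n0, n1, n3, n4, n6, n7}; fixed.
Sat(A[req U AG grant]) = {n0, n1, n3, n4, n6, n7}
n4 ∈ Sat(A[req U AG grant]) = {n0, n1, n3, n4, n6, n7}, so the formula holds at n4.

Yes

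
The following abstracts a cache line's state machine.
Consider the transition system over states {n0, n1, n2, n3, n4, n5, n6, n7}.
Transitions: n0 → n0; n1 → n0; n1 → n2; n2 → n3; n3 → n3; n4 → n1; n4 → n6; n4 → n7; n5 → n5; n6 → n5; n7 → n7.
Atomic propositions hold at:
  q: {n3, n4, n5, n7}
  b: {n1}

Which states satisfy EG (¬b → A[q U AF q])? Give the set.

Sat(¬b) = {n0, n2, n3, n4, n5, n6, n7}
AF q: least fixpoint, start Z0 = {n3, n4, n5, n7}, add states with every successor in Z. Z1 = {n2, n3, n4, n5, n6, n7}; fixed.
Sat(AF q) = {n2, n3, n4, n5, n6, n7}
A[q U AF q]: least fixpoint, start Z0 = Sat(AF q) = {n2, n3, n4, n5, n6, n7}, add states in Sat(q) with every successor in Z. Already a fixed point.
Sat(A[q U AF q]) = {n2, n3, n4, n5, n6, n7}
Sat(¬b → A[q U AF q]) = {n1, n2, n3, n4, n5, n6, n7}
EG (¬b → A[q U AF q]): greatest fixpoint, start Z0 = {n1, n2, n3, n4, n5, n6, n7}, keep only states in Sat with some successor in Z. Already a fixed point.
Sat(EG (¬b → A[q U AF q])) = {n1, n2, n3, n4, n5, n6, n7}

{n1, n2, n3, n4, n5, n6, n7}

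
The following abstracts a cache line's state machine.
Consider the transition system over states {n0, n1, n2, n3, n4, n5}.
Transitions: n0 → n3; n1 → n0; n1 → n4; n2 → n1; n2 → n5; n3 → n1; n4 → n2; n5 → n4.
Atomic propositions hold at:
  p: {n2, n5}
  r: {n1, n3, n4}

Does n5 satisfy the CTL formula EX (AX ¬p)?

No

Sat(¬p) = {n0, n1, n3, n4}
Sat(AX ¬p) = {s : every successor in {n0, n1, n3, n4}} = {n0, n1, n3, n5}
Sat(EX (AX ¬p)) = {s : some successor in {n0, n1, n3, n5}} = {n0, n1, n2, n3}
n5 ∉ Sat(EX (AX ¬p)) = {n0, n1, n2, n3}, so the formula does not hold at n5.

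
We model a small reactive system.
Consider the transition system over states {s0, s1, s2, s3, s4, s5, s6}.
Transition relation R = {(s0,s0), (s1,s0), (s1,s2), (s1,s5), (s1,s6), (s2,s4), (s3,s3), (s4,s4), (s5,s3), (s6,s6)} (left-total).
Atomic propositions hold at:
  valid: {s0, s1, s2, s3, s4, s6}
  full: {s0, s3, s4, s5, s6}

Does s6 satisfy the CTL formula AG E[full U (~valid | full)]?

Yes

Sat(~valid) = {s5}
Sat(~valid | full) = {s0, s3, s4, s5, s6}
E[full U (~valid | full)]: least fixpoint, start Z0 = Sat((~valid | full)) = {s0, s3, s4, s5, s6}, add states in Sat(full) with some successor in Z. Already a fixed point.
Sat(E[full U (~valid | full)]) = {s0, s3, s4, s5, s6}
AG E[full U (~valid | full)]: greatest fixpoint, start Z0 = {s0, s3, s4, s5, s6}, keep only states in Sat with every successor in Z. Already a fixed point.
Sat(AG E[full U (~valid | full)]) = {s0, s3, s4, s5, s6}
s6 ∈ Sat(AG E[full U (~valid | full)]) = {s0, s3, s4, s5, s6}, so the formula holds at s6.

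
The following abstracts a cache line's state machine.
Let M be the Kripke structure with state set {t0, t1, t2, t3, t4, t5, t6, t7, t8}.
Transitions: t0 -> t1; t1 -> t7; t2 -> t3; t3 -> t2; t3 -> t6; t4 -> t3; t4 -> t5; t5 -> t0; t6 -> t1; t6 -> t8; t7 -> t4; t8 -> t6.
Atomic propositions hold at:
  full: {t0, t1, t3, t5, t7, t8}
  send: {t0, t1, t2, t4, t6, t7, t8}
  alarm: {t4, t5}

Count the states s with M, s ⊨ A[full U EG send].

EG send: greatest fixpoint, start Z0 = {t0, t1, t2, t4, t6, t7, t8}, keep only states in Sat with some successor in Z. Z1 = {t0, t1, t6, t7, t8}; Z2 = {t0, t1, t6, t8}; Z3 = {t0, t6, t8}; Z4 = {t6, t8}; fixed.
Sat(EG send) = {t6, t8}
A[full U EG send]: least fixpoint, start Z0 = Sat(EG send) = {t6, t8}, add states in Sat(full) with every successor in Z. Already a fixed point.
Sat(A[full U EG send]) = {t6, t8}
|Sat(A[full U EG send])| = |{t6, t8}| = 2.

2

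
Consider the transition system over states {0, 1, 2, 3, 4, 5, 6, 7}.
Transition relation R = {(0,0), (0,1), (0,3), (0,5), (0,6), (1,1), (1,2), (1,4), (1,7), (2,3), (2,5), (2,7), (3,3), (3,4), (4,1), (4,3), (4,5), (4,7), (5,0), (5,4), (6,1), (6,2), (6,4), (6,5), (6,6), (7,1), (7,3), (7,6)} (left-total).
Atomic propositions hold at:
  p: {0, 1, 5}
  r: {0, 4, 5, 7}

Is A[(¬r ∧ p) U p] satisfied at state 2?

No

Sat(¬r) = {1, 2, 3, 6}
Sat(¬r ∧ p) = {1}
A[(¬r ∧ p) U p]: least fixpoint, start Z0 = Sat(p) = {0, 1, 5}, add states in Sat(¬r ∧ p) with every successor in Z. Already a fixed point.
Sat(A[(¬r ∧ p) U p]) = {0, 1, 5}
2 ∉ Sat(A[(¬r ∧ p) U p]) = {0, 1, 5}, so the formula does not hold at 2.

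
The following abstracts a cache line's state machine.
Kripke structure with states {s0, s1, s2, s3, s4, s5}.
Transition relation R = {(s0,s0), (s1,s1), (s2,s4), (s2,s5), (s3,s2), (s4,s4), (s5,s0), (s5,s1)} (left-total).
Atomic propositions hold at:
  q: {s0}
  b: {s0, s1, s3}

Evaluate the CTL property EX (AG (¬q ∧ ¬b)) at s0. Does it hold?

Sat(¬q) = {s1, s2, s3, s4, s5}
Sat(¬b) = {s2, s4, s5}
Sat(¬q ∧ ¬b) = {s2, s4, s5}
AG (¬q ∧ ¬b): greatest fixpoint, start Z0 = {s2, s4, s5}, keep only states in Sat with every successor in Z. Z1 = {s2, s4}; Z2 = {s4}; fixed.
Sat(AG (¬q ∧ ¬b)) = {s4}
Sat(EX (AG (¬q ∧ ¬b))) = {s : some successor in {s4}} = {s2, s4}
s0 ∉ Sat(EX (AG (¬q ∧ ¬b))) = {s2, s4}, so the formula does not hold at s0.

No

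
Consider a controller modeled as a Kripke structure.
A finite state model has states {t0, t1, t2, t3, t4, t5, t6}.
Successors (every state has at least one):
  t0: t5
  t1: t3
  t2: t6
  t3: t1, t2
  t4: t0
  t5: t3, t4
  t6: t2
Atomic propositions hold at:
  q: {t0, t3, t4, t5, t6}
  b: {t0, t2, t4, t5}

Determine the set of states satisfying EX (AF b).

{t0, t2, t3, t4, t5, t6}

AF b: least fixpoint, start Z0 = {t0, t2, t4, t5}, add states with every successor in Z. Z1 = {t0, t2, t4, t5, t6}; fixed.
Sat(AF b) = {t0, t2, t4, t5, t6}
Sat(EX (AF b)) = {s : some successor in {t0, t2, t4, t5, t6}} = {t0, t2, t3, t4, t5, t6}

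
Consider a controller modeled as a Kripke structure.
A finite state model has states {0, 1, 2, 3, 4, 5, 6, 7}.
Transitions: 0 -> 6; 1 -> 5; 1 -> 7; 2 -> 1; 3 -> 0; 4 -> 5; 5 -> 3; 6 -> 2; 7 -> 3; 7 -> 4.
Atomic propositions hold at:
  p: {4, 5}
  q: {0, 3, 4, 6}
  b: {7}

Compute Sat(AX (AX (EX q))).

{2, 4, 5, 7}

Sat(EX q) = {s : some successor in {0, 3, 4, 6}} = {0, 3, 5, 7}
Sat(AX (EX q)) = {s : every successor in {0, 3, 5, 7}} = {1, 3, 4, 5}
Sat(AX (AX (EX q))) = {s : every successor in {1, 3, 4, 5}} = {2, 4, 5, 7}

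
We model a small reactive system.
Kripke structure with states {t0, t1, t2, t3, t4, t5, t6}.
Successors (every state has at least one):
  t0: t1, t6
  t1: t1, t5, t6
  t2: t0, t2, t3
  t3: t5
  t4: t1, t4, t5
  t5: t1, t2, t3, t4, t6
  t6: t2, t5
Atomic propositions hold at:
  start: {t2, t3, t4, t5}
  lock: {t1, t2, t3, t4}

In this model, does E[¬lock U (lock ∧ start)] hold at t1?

No

Sat(¬lock) = {t0, t5, t6}
Sat(lock ∧ start) = {t2, t3, t4}
E[¬lock U (lock ∧ start)]: least fixpoint, start Z0 = Sat((lock ∧ start)) = {t2, t3, t4}, add states in Sat(¬lock) with some successor in Z. Z1 = {t2, t3, t4, t5, t6}; Z2 = {t0, t2, t3, t4, t5, t6}; fixed.
Sat(E[¬lock U (lock ∧ start)]) = {t0, t2, t3, t4, t5, t6}
t1 ∉ Sat(E[¬lock U (lock ∧ start)]) = {t0, t2, t3, t4, t5, t6}, so the formula does not hold at t1.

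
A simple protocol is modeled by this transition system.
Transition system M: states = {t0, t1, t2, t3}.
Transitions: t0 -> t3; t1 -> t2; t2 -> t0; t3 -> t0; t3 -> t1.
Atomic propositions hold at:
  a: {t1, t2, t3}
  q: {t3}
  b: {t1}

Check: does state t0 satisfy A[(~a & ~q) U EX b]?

Yes

Sat(~a) = {t0}
Sat(~q) = {t0, t1, t2}
Sat(~a & ~q) = {t0}
Sat(EX b) = {s : some successor in {t1}} = {t3}
A[(~a & ~q) U EX b]: least fixpoint, start Z0 = Sat(EX b) = {t3}, add states in Sat(~a & ~q) with every successor in Z. Z1 = {t0, t3}; fixed.
Sat(A[(~a & ~q) U EX b]) = {t0, t3}
t0 ∈ Sat(A[(~a & ~q) U EX b]) = {t0, t3}, so the formula holds at t0.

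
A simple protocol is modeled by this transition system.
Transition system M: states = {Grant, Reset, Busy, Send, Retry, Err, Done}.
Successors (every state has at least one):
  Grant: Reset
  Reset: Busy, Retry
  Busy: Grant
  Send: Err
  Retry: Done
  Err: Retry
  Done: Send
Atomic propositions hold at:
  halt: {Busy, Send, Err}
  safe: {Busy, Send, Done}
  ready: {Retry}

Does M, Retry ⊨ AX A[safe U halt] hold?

A[safe U halt]: least fixpoint, start Z0 = Sat(halt) = {Busy, Send, Err}, add states in Sat(safe) with every successor in Z. Z1 = {Busy, Send, Err, Done}; fixed.
Sat(A[safe U halt]) = {Busy, Send, Err, Done}
Sat(AX A[safe U halt]) = {s : every successor in {Busy, Send, Err, Done}} = {Send, Retry, Done}
Retry ∈ Sat(AX A[safe U halt]) = {Send, Retry, Done}, so the formula holds at Retry.

Yes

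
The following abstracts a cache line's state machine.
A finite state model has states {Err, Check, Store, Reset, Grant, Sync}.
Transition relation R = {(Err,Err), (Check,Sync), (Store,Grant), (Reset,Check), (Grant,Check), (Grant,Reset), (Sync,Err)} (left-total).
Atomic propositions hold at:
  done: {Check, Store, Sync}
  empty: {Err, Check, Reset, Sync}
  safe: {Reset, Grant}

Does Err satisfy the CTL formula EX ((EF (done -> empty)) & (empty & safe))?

No

Sat(done -> empty) = {Err, Check, Reset, Grant, Sync}
EF (done -> empty): least fixpoint, start Z0 = {Err, Check, Reset, Grant, Sync}, add states with some successor in Z. Z1 = {Err, Check, Store, Reset, Grant, Sync}; fixed.
Sat(EF (done -> empty)) = {Err, Check, Store, Reset, Grant, Sync}
Sat(empty & safe) = {Reset}
Sat((EF (done -> empty)) & (empty & safe)) = {Reset}
Sat(EX ((EF (done -> empty)) & (empty & safe))) = {s : some successor in {Reset}} = {Grant}
Err ∉ Sat(EX ((EF (done -> empty)) & (empty & safe))) = {Grant}, so the formula does not hold at Err.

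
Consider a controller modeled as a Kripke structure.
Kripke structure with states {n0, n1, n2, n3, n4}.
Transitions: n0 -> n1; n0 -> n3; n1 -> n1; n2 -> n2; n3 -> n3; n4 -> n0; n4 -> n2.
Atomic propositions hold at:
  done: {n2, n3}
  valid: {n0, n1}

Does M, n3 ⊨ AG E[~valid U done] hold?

Sat(~valid) = {n2, n3, n4}
E[~valid U done]: least fixpoint, start Z0 = Sat(done) = {n2, n3}, add states in Sat(~valid) with some successor in Z. Z1 = {n2, n3, n4}; fixed.
Sat(E[~valid U done]) = {n2, n3, n4}
AG E[~valid U done]: greatest fixpoint, start Z0 = {n2, n3, n4}, keep only states in Sat with every successor in Z. Z1 = {n2, n3}; fixed.
Sat(AG E[~valid U done]) = {n2, n3}
n3 ∈ Sat(AG E[~valid U done]) = {n2, n3}, so the formula holds at n3.

Yes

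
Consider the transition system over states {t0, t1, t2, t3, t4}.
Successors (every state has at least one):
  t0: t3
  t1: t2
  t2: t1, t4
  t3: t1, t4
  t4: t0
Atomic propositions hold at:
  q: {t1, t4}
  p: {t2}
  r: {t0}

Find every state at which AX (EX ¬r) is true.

Sat(¬r) = {t1, t2, t3, t4}
Sat(EX ¬r) = {s : some successor in {t1, t2, t3, t4}} = {t0, t1, t2, t3}
Sat(AX (EX ¬r)) = {s : every successor in {t0, t1, t2, t3}} = {t0, t1, t4}

{t0, t1, t4}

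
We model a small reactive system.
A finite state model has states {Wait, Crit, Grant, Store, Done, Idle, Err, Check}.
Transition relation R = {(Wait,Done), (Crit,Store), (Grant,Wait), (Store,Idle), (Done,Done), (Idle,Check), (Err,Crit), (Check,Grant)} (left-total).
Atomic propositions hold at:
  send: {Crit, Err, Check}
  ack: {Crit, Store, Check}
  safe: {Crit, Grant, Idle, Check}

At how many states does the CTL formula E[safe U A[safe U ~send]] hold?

Sat(~send) = {Wait, Grant, Store, Done, Idle}
A[safe U ~send]: least fixpoint, start Z0 = Sat(~send) = {Wait, Grant, Store, Done, Idle}, add states in Sat(safe) with every successor in Z. Z1 = {Wait, Crit, Grant, Store, Done, Idle, Check}; fixed.
Sat(A[safe U ~send]) = {Wait, Crit, Grant, Store, Done, Idle, Check}
E[safe U A[safe U ~send]]: least fixpoint, start Z0 = Sat(A[safe U ~send]) = {Wait, Crit, Grant, Store, Done, Idle, Check}, add states in Sat(safe) with some successor in Z. Already a fixed point.
Sat(E[safe U A[safe U ~send]]) = {Wait, Crit, Grant, Store, Done, Idle, Check}
|Sat(E[safe U A[safe U ~send]])| = |{Wait, Crit, Grant, Store, Done, Idle, Check}| = 7.

7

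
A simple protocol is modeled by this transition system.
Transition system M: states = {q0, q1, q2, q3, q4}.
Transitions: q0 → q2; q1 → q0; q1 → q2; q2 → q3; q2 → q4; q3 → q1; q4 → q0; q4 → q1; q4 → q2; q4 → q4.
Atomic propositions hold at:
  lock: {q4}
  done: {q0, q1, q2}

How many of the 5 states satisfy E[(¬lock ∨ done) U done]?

Sat(¬lock) = {q0, q1, q2, q3}
Sat(¬lock ∨ done) = {q0, q1, q2, q3}
E[(¬lock ∨ done) U done]: least fixpoint, start Z0 = Sat(done) = {q0, q1, q2}, add states in Sat(¬lock ∨ done) with some successor in Z. Z1 = {q0, q1, q2, q3}; fixed.
Sat(E[(¬lock ∨ done) U done]) = {q0, q1, q2, q3}
|Sat(E[(¬lock ∨ done) U done])| = |{q0, q1, q2, q3}| = 4.

4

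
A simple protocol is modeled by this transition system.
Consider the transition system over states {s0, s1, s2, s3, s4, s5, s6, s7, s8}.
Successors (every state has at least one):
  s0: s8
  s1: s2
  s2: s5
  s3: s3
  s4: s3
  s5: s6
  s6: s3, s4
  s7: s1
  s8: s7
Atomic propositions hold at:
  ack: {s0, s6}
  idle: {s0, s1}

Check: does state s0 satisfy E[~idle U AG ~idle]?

No

Sat(~idle) = {s2, s3, s4, s5, s6, s7, s8}
AG ~idle: greatest fixpoint, start Z0 = {s2, s3, s4, s5, s6, s7, s8}, keep only states in Sat with every successor in Z. Z1 = {s2, s3, s4, s5, s6, s8}; Z2 = {s2, s3, s4, s5, s6}; fixed.
Sat(AG ~idle) = {s2, s3, s4, s5, s6}
E[~idle U AG ~idle]: least fixpoint, start Z0 = Sat(AG ~idle) = {s2, s3, s4, s5, s6}, add states in Sat(~idle) with some successor in Z. Already a fixed point.
Sat(E[~idle U AG ~idle]) = {s2, s3, s4, s5, s6}
s0 ∉ Sat(E[~idle U AG ~idle]) = {s2, s3, s4, s5, s6}, so the formula does not hold at s0.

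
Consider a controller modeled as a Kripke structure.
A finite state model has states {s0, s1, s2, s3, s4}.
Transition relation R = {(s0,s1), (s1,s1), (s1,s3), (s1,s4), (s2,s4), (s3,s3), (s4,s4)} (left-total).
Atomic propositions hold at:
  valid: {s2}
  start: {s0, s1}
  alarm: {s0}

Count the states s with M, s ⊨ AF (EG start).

2

EG start: greatest fixpoint, start Z0 = {s0, s1}, keep only states in Sat with some successor in Z. Already a fixed point.
Sat(EG start) = {s0, s1}
AF (EG start): least fixpoint, start Z0 = {s0, s1}, add states with every successor in Z. Already a fixed point.
Sat(AF (EG start)) = {s0, s1}
|Sat(AF (EG start))| = |{s0, s1}| = 2.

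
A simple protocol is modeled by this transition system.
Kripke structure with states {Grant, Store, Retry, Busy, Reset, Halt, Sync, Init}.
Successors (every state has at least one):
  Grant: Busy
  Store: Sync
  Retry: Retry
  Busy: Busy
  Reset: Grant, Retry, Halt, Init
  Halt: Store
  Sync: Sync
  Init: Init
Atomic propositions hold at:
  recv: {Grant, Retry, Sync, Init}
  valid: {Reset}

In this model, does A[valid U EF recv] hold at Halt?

Yes

EF recv: least fixpoint, start Z0 = {Grant, Retry, Sync, Init}, add states with some successor in Z. Z1 = {Grant, Store, Retry, Reset, Sync, Init}; Z2 = {Grant, Store, Retry, Reset, Halt, Sync, Init}; fixed.
Sat(EF recv) = {Grant, Store, Retry, Reset, Halt, Sync, Init}
A[valid U EF recv]: least fixpoint, start Z0 = Sat(EF recv) = {Grant, Store, Retry, Reset, Halt, Sync, Init}, add states in Sat(valid) with every successor in Z. Already a fixed point.
Sat(A[valid U EF recv]) = {Grant, Store, Retry, Reset, Halt, Sync, Init}
Halt ∈ Sat(A[valid U EF recv]) = {Grant, Store, Retry, Reset, Halt, Sync, Init}, so the formula holds at Halt.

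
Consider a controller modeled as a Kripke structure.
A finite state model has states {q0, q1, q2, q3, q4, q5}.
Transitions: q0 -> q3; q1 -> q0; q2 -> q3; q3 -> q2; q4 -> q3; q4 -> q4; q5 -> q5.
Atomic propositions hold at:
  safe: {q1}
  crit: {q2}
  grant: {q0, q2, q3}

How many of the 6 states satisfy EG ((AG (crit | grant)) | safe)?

4

Sat(crit | grant) = {q0, q2, q3}
AG (crit | grant): greatest fixpoint, start Z0 = {q0, q2, q3}, keep only states in Sat with every successor in Z. Already a fixed point.
Sat(AG (crit | grant)) = {q0, q2, q3}
Sat((AG (crit | grant)) | safe) = {q0, q1, q2, q3}
EG ((AG (crit | grant)) | safe): greatest fixpoint, start Z0 = {q0, q1, q2, q3}, keep only states in Sat with some successor in Z. Already a fixed point.
Sat(EG ((AG (crit | grant)) | safe)) = {q0, q1, q2, q3}
|Sat(EG ((AG (crit | grant)) | safe))| = |{q0, q1, q2, q3}| = 4.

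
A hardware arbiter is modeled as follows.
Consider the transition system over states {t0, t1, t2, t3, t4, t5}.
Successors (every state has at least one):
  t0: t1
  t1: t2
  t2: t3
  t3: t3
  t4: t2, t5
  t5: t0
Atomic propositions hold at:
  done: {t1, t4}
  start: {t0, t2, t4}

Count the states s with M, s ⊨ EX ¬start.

Sat(¬start) = {t1, t3, t5}
Sat(EX ¬start) = {s : some successor in {t1, t3, t5}} = {t0, t2, t3, t4}
|Sat(EX ¬start)| = |{t0, t2, t3, t4}| = 4.

4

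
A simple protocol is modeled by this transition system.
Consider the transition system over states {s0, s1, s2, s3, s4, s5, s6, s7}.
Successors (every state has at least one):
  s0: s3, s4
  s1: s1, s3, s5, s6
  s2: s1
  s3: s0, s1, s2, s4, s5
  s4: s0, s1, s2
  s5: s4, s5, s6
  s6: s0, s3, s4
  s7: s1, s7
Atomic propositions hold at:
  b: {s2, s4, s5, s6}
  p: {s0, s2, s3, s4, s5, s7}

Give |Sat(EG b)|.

1

EG b: greatest fixpoint, start Z0 = {s2, s4, s5, s6}, keep only states in Sat with some successor in Z. Z1 = {s4, s5, s6}; Z2 = {s5, s6}; Z3 = {s5}; fixed.
Sat(EG b) = {s5}
|Sat(EG b)| = |{s5}| = 1.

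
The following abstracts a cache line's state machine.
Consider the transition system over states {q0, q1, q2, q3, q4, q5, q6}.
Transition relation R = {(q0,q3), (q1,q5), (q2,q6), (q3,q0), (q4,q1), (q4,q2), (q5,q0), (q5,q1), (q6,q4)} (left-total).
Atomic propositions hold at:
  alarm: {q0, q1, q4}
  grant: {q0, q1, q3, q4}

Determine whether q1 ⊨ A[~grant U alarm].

Sat(~grant) = {q2, q5, q6}
A[~grant U alarm]: least fixpoint, start Z0 = Sat(alarm) = {q0, q1, q4}, add states in Sat(~grant) with every successor in Z. Z1 = {q0, q1, q4, q5, q6}; Z2 = {q0, q1, q2, q4, q5, q6}; fixed.
Sat(A[~grant U alarm]) = {q0, q1, q2, q4, q5, q6}
q1 ∈ Sat(A[~grant U alarm]) = {q0, q1, q2, q4, q5, q6}, so the formula holds at q1.

Yes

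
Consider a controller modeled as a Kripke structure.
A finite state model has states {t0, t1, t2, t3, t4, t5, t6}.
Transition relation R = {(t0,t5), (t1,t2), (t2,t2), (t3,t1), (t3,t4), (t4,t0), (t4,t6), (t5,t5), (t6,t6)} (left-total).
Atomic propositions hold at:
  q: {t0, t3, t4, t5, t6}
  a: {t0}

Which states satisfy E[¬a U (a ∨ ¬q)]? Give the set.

{t0, t1, t2, t3, t4}

Sat(¬a) = {t1, t2, t3, t4, t5, t6}
Sat(¬q) = {t1, t2}
Sat(a ∨ ¬q) = {t0, t1, t2}
E[¬a U (a ∨ ¬q)]: least fixpoint, start Z0 = Sat((a ∨ ¬q)) = {t0, t1, t2}, add states in Sat(¬a) with some successor in Z. Z1 = {t0, t1, t2, t3, t4}; fixed.
Sat(E[¬a U (a ∨ ¬q)]) = {t0, t1, t2, t3, t4}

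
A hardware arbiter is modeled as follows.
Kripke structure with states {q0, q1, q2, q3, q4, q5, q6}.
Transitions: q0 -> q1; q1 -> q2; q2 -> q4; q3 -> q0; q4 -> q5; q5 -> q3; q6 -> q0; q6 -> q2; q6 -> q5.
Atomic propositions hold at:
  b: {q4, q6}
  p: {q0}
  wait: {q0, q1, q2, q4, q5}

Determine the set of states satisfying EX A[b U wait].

{q0, q1, q2, q3, q4, q6}

A[b U wait]: least fixpoint, start Z0 = Sat(wait) = {q0, q1, q2, q4, q5}, add states in Sat(b) with every successor in Z. Z1 = {q0, q1, q2, q4, q5, q6}; fixed.
Sat(A[b U wait]) = {q0, q1, q2, q4, q5, q6}
Sat(EX A[b U wait]) = {s : some successor in {q0, q1, q2, q4, q5, q6}} = {q0, q1, q2, q3, q4, q6}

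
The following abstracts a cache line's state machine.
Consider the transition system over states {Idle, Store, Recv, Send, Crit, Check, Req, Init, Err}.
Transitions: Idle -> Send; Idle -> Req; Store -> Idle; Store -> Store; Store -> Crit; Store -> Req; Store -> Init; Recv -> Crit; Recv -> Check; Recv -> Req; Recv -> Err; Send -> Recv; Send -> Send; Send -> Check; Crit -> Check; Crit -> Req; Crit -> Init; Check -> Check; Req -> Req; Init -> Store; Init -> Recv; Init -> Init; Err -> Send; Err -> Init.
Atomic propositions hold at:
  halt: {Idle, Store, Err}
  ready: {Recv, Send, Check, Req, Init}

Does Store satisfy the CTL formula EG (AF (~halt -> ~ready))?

Yes

Sat(~halt) = {Recv, Send, Crit, Check, Req, Init}
Sat(~ready) = {Idle, Store, Crit, Err}
Sat(~halt -> ~ready) = {Idle, Store, Crit, Err}
AF (~halt -> ~ready): least fixpoint, start Z0 = {Idle, Store, Crit, Err}, add states with every successor in Z. Already a fixed point.
Sat(AF (~halt -> ~ready)) = {Idle, Store, Crit, Err}
EG (AF (~halt -> ~ready)): greatest fixpoint, start Z0 = {Idle, Store, Crit, Err}, keep only states in Sat with some successor in Z. Z1 = {Store}; fixed.
Sat(EG (AF (~halt -> ~ready))) = {Store}
Store ∈ Sat(EG (AF (~halt -> ~ready))) = {Store}, so the formula holds at Store.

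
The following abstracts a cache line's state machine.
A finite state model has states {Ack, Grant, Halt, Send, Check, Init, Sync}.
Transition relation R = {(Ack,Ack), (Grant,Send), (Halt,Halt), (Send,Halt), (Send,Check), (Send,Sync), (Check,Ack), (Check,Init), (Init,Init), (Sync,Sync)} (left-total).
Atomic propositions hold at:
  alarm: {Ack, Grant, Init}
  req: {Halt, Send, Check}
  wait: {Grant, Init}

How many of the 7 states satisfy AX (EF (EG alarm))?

EG alarm: greatest fixpoint, start Z0 = {Ack, Grant, Init}, keep only states in Sat with some successor in Z. Z1 = {Ack, Init}; fixed.
Sat(EG alarm) = {Ack, Init}
EF (EG alarm): least fixpoint, start Z0 = {Ack, Init}, add states with some successor in Z. Z1 = {Ack, Check, Init}; Z2 = {Ack, Send, Check, Init}; Z3 = {Ack, Grant, Send, Check, Init}; fixed.
Sat(EF (EG alarm)) = {Ack, Grant, Send, Check, Init}
Sat(AX (EF (EG alarm))) = {s : every successor in {Ack, Grant, Send, Check, Init}} = {Ack, Grant, Check, Init}
|Sat(AX (EF (EG alarm)))| = |{Ack, Grant, Check, Init}| = 4.

4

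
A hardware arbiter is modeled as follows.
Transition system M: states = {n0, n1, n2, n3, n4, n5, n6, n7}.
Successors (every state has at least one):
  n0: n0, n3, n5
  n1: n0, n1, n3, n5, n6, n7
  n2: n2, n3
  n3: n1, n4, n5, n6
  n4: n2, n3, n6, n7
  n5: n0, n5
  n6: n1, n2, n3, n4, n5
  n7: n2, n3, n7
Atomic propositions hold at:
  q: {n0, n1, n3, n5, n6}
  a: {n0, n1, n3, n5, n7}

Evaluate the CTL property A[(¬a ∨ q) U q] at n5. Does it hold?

Sat(¬a) = {n2, n4, n6}
Sat(¬a ∨ q) = {n0, n1, n2, n3, n4, n5, n6}
A[(¬a ∨ q) U q]: least fixpoint, start Z0 = Sat(q) = {n0, n1, n3, n5, n6}, add states in Sat(¬a ∨ q) with every successor in Z. Already a fixed point.
Sat(A[(¬a ∨ q) U q]) = {n0, n1, n3, n5, n6}
n5 ∈ Sat(A[(¬a ∨ q) U q]) = {n0, n1, n3, n5, n6}, so the formula holds at n5.

Yes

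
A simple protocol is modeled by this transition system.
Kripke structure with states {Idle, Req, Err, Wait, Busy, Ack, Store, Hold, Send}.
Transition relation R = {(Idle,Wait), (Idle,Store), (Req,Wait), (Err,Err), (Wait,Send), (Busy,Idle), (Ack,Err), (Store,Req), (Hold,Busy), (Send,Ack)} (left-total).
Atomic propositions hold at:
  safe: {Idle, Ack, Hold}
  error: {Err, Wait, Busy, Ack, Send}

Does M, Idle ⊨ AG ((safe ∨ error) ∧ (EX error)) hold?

No

Sat(safe ∨ error) = {Idle, Err, Wait, Busy, Ack, Hold, Send}
Sat(EX error) = {s : some successor in {Err, Wait, Busy, Ack, Send}} = {Idle, Req, Err, Wait, Ack, Hold, Send}
Sat((safe ∨ error) ∧ (EX error)) = {Idle, Err, Wait, Ack, Hold, Send}
AG ((safe ∨ error) ∧ (EX error)): greatest fixpoint, start Z0 = {Idle, Err, Wait, Ack, Hold, Send}, keep only states in Sat with every successor in Z. Z1 = {Err, Wait, Ack, Send}; fixed.
Sat(AG ((safe ∨ error) ∧ (EX error))) = {Err, Wait, Ack, Send}
Idle ∉ Sat(AG ((safe ∨ error) ∧ (EX error))) = {Err, Wait, Ack, Send}, so the formula does not hold at Idle.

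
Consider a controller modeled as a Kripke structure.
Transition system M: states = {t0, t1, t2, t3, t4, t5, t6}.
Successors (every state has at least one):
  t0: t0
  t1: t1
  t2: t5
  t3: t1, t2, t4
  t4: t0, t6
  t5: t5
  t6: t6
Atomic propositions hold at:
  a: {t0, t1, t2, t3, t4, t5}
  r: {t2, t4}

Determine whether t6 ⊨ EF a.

No

EF a: least fixpoint, start Z0 = {t0, t1, t2, t3, t4, t5}, add states with some successor in Z. Already a fixed point.
Sat(EF a) = {t0, t1, t2, t3, t4, t5}
t6 ∉ Sat(EF a) = {t0, t1, t2, t3, t4, t5}, so the formula does not hold at t6.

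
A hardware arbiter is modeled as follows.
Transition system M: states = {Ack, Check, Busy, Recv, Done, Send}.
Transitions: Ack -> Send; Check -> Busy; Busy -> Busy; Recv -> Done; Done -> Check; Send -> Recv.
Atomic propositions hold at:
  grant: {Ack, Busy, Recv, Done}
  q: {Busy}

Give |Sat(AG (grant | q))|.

1

Sat(grant | q) = {Ack, Busy, Recv, Done}
AG (grant | q): greatest fixpoint, start Z0 = {Ack, Busy, Recv, Done}, keep only states in Sat with every successor in Z. Z1 = {Busy, Recv}; Z2 = {Busy}; fixed.
Sat(AG (grant | q)) = {Busy}
|Sat(AG (grant | q))| = |{Busy}| = 1.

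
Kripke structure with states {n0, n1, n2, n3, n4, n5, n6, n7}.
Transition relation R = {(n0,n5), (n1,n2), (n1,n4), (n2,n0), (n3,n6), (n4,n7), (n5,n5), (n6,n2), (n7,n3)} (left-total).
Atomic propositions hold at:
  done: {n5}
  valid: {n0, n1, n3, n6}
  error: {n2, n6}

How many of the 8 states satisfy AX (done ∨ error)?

Sat(done ∨ error) = {n2, n5, n6}
Sat(AX (done ∨ error)) = {s : every successor in {n2, n5, n6}} = {n0, n3, n5, n6}
|Sat(AX (done ∨ error))| = |{n0, n3, n5, n6}| = 4.

4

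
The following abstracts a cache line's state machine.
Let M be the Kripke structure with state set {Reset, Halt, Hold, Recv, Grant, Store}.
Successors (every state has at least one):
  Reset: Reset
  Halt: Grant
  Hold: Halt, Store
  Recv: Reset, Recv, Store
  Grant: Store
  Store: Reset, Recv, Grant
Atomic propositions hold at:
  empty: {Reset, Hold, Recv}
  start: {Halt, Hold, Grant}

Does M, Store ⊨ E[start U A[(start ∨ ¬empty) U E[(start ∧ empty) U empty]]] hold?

Sat(¬empty) = {Halt, Grant, Store}
Sat(start ∨ ¬empty) = {Halt, Hold, Grant, Store}
Sat(start ∧ empty) = {Hold}
E[(start ∧ empty) U empty]: least fixpoint, start Z0 = Sat(empty) = {Reset, Hold, Recv}, add states in Sat(start ∧ empty) with some successor in Z. Already a fixed point.
Sat(E[(start ∧ empty) U empty]) = {Reset, Hold, Recv}
A[(start ∨ ¬empty) U E[(start ∧ empty) U empty]]: least fixpoint, start Z0 = Sat(E[(start ∧ empty) U empty]) = {Reset, Hold, Recv}, add states in Sat(start ∨ ¬empty) with every successor in Z. Already a fixed point.
Sat(A[(start ∨ ¬empty) U E[(start ∧ empty) U empty]]) = {Reset, Hold, Recv}
E[start U A[(start ∨ ¬empty) U E[(start ∧ empty) U empty]]]: least fixpoint, start Z0 = Sat(A[(start ∨ ¬empty) U E[(start ∧ empty) U empty]]) = {Reset, Hold, Recv}, add states in Sat(start) with some successor in Z. Already a fixed point.
Sat(E[start U A[(start ∨ ¬empty) U E[(start ∧ empty) U empty]]]) = {Reset, Hold, Recv}
Store ∉ Sat(E[start U A[(start ∨ ¬empty) U E[(start ∧ empty) U empty]]]) = {Reset, Hold, Recv}, so the formula does not hold at Store.

No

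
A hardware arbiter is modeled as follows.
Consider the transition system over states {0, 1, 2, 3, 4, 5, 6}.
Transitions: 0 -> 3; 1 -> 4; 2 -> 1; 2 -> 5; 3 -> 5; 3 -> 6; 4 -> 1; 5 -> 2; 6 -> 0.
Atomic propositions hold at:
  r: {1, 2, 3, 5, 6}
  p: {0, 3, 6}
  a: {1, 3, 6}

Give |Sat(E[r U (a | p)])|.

6

Sat(a | p) = {0, 1, 3, 6}
E[r U (a | p)]: least fixpoint, start Z0 = Sat((a | p)) = {0, 1, 3, 6}, add states in Sat(r) with some successor in Z. Z1 = {0, 1, 2, 3, 6}; Z2 = {0, 1, 2, 3, 5, 6}; fixed.
Sat(E[r U (a | p)]) = {0, 1, 2, 3, 5, 6}
|Sat(E[r U (a | p)])| = |{0, 1, 2, 3, 5, 6}| = 6.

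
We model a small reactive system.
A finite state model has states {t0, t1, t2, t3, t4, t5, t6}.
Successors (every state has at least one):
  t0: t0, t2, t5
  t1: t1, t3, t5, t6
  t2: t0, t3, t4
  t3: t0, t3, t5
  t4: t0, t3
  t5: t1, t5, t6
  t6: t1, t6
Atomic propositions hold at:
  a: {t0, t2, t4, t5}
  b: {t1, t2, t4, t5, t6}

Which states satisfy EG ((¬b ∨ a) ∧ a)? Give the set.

Sat(¬b) = {t0, t3}
Sat(¬b ∨ a) = {t0, t2, t3, t4, t5}
Sat((¬b ∨ a) ∧ a) = {t0, t2, t4, t5}
EG ((¬b ∨ a) ∧ a): greatest fixpoint, start Z0 = {t0, t2, t4, t5}, keep only states in Sat with some successor in Z. Already a fixed point.
Sat(EG ((¬b ∨ a) ∧ a)) = {t0, t2, t4, t5}

{t0, t2, t4, t5}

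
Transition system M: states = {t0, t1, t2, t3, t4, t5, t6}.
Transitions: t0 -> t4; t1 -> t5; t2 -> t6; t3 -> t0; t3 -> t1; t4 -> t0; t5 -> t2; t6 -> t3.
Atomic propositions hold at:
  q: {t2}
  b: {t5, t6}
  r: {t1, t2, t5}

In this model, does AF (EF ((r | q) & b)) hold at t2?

Sat(r | q) = {t1, t2, t5}
Sat((r | q) & b) = {t5}
EF ((r | q) & b): least fixpoint, start Z0 = {t5}, add states with some successor in Z. Z1 = {t1, t5}; Z2 = {t1, t3, t5}; Z3 = {t1, t3, t5, t6}; Z4 = {t1, t2, t3, t5, t6}; fixed.
Sat(EF ((r | q) & b)) = {t1, t2, t3, t5, t6}
AF (EF ((r | q) & b)): least fixpoint, start Z0 = {t1, t2, t3, t5, t6}, add states with every successor in Z. Already a fixed point.
Sat(AF (EF ((r | q) & b))) = {t1, t2, t3, t5, t6}
t2 ∈ Sat(AF (EF ((r | q) & b))) = {t1, t2, t3, t5, t6}, so the formula holds at t2.

Yes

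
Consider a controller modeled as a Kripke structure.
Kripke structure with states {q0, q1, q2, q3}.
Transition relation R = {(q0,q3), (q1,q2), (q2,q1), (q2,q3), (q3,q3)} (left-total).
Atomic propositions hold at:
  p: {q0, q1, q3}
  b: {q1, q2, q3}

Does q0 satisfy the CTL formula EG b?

EG b: greatest fixpoint, start Z0 = {q1, q2, q3}, keep only states in Sat with some successor in Z. Already a fixed point.
Sat(EG b) = {q1, q2, q3}
q0 ∉ Sat(EG b) = {q1, q2, q3}, so the formula does not hold at q0.

No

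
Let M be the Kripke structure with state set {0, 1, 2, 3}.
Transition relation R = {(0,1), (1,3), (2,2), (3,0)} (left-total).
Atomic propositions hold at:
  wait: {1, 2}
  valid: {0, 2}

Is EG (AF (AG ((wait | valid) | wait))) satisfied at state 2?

Yes

Sat(wait | valid) = {0, 1, 2}
Sat((wait | valid) | wait) = {0, 1, 2}
AG ((wait | valid) | wait): greatest fixpoint, start Z0 = {0, 1, 2}, keep only states in Sat with every successor in Z. Z1 = {0, 2}; Z2 = {2}; fixed.
Sat(AG ((wait | valid) | wait)) = {2}
AF (AG ((wait | valid) | wait)): least fixpoint, start Z0 = {2}, add states with every successor in Z. Already a fixed point.
Sat(AF (AG ((wait | valid) | wait))) = {2}
EG (AF (AG ((wait | valid) | wait))): greatest fixpoint, start Z0 = {2}, keep only states in Sat with some successor in Z. Already a fixed point.
Sat(EG (AF (AG ((wait | valid) | wait)))) = {2}
2 ∈ Sat(EG (AF (AG ((wait | valid) | wait)))) = {2}, so the formula holds at 2.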